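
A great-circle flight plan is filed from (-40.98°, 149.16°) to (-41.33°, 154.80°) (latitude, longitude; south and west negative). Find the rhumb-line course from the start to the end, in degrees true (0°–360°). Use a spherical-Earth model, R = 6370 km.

Meridional parts: M(φ₁)=-0.7854, M(φ₂)=-0.7935 → ΔM = -0.0081;  Δλ = +0.0984 rad
tan C = Δλ / ΔM = -12.1329 → C = 94.71°

94.7°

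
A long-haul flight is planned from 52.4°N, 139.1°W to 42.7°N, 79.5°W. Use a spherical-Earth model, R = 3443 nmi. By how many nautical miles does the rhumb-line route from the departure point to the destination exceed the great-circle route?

64 nmi

Great circle: cos σ = sin φ₁ sin φ₂ + cos φ₁ cos φ₂ cos Δλ,  σ = 0.7010 rad → d_gc = 2413.49 nmi
Rhumb line: Δψ = -0.2519, q = Δφ/Δψ = 0.6722, d_rh = R√(Δφ²+q²Δλ²) = 2477.03 nmi
Excess = 2477.03 − 2413.49 = 63.54 ≈ 64 nmi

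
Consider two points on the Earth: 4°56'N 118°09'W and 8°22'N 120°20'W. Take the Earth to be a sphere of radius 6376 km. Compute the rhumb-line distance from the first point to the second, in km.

Δψ = ln[tan(π/4+φ₂/2)/tan(π/4+φ₁/2)] = +0.0603;  Δφ = +0.0599 rad,  Δλ = -0.0381 rad
q = Δφ/Δψ = 0.9931
d = R·√(Δφ² + q²Δλ²) = 6376·0.07087 = 452 km

452 km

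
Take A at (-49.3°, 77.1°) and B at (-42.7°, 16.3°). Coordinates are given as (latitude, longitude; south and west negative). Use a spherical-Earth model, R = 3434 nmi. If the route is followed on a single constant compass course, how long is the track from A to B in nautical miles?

2558 nmi

Δψ = ln[tan(π/4+φ₂/2)/tan(π/4+φ₁/2)] = +0.1661;  Δφ = +0.1152 rad,  Δλ = -1.0612 rad
q = Δφ/Δψ = 0.6934
d = R·√(Δφ² + q²Δλ²) = 3434·0.74482 = 2558 nmi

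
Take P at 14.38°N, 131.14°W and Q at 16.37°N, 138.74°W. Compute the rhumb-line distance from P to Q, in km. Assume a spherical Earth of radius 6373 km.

Rhumb course C = atan2(Δλ, Δψ) with Δψ = ln[tan(π/4+φ₂/2)/tan(π/4+φ₁/2)] = +0.0360, Δλ = -0.1326 → C = 285.19°
d = R·|Δφ| / |cos C| = 6373·0.03473 / 0.26208 = 845 km

845 km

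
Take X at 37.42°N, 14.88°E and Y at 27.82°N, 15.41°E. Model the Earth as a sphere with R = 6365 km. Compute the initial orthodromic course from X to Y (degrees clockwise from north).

177.2°

θ = atan2( sin Δλ·cos φ₂ ,  cos φ₁ sin φ₂ − sin φ₁ cos φ₂ cos Δλ )
  = atan2(+0.0082, -0.1667) = 177.19°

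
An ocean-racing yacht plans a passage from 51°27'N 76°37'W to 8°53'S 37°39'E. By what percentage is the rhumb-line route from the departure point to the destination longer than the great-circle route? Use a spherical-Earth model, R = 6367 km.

Great circle: σ = 1.9539 rad → d_gc = Rσ = 12440.6 km
Rhumb: Δφ = -1.0530, Δλ = +1.9943, Δψ = -1.2063, q = Δφ/Δψ = 0.8729 → d_rh = R√(Δφ²+q²Δλ²) = 12954.1 km
Excess = (12954.1 − 12440.6) / 12440.6 = 513.5 / 12440.6 = 4.13% ≈ 4.1%

4.1%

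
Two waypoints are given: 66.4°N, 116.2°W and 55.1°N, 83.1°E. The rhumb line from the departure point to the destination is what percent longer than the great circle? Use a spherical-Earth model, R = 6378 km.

Great circle: σ = 1.0058 rad → d_gc = Rσ = 6415.3 km
Rhumb: Δφ = -0.1972, Δλ = -2.8047, Δψ = -0.4086, q = Δφ/Δψ = 0.4827 → d_rh = R√(Δφ²+q²Δλ²) = 8726.3 km
Excess = (8726.3 − 6415.3) / 6415.3 = 2311.0 / 6415.3 = 36.02% ≈ 36.0%

36.0%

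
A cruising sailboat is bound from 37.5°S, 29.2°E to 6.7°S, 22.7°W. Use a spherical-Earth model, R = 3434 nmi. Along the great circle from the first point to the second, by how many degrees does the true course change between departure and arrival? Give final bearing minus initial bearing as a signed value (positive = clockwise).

At departure: θ₁ = atan2(sin Δλ cos φ₂, cos φ₁ sin φ₂ − sin φ₁ cos φ₂ cos Δλ) = 289.74°
At arrival: θ₂ = atan2(sin Δλ cos φ₁, −cos φ₂ sin φ₁ + sin φ₂ cos φ₁ cos Δλ) = 311.25°
Δθ = θ₂ − θ₁ = +21.5°

+21.5°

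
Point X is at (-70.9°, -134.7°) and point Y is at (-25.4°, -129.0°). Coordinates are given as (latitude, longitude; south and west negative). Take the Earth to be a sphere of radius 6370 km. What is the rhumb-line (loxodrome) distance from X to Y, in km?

Δψ = ln[tan(π/4+φ₂/2)/tan(π/4+φ₁/2)] = +1.3238;  Δφ = +0.7941 rad,  Δλ = +0.0995 rad
q = Δφ/Δψ = 0.5999
d = R·√(Δφ² + q²Δλ²) = 6370·0.79636 = 5073 km

5073 km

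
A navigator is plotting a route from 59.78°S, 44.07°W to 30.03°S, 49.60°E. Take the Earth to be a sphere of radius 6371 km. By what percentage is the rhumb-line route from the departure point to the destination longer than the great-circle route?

6.8%

Great circle: σ = 1.1543 rad → d_gc = Rσ = 7354.1 km
Rhumb: Δφ = +0.5192, Δλ = +1.6348, Δψ = +0.7594, q = Δφ/Δψ = 0.6838 → d_rh = R√(Δφ²+q²Δλ²) = 7852.5 km
Excess = (7852.5 − 7354.1) / 7354.1 = 498.4 / 7354.1 = 6.78% ≈ 6.8%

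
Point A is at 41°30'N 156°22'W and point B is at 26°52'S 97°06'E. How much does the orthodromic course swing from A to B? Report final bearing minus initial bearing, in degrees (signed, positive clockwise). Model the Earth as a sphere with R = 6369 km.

-23.3°

At departure: θ₁ = atan2(sin Δλ cos φ₂, cos φ₁ sin φ₂ − sin φ₁ cos φ₂ cos Δλ) = 258.74°
At arrival: θ₂ = atan2(sin Δλ cos φ₁, −cos φ₂ sin φ₁ + sin φ₂ cos φ₁ cos Δλ) = 235.43°
Δθ = θ₂ − θ₁ = -23.3°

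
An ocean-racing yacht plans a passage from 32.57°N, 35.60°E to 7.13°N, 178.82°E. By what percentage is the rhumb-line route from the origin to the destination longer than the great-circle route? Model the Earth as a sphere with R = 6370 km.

6.8%

Great circle: σ = 2.2180 rad → d_gc = Rσ = 14128.5 km
Rhumb: Δφ = -0.4440, Δλ = +2.4997, Δψ = -0.4770, q = Δφ/Δψ = 0.9308 → d_rh = R√(Δφ²+q²Δλ²) = 15088.0 km
Excess = (15088.0 − 14128.5) / 14128.5 = 959.5 / 14128.5 = 6.79% ≈ 6.8%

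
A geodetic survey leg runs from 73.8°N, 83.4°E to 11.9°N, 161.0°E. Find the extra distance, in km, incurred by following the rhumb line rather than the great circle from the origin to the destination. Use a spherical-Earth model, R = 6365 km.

367 km

Great circle: cos σ = sin φ₁ sin φ₂ + cos φ₁ cos φ₂ cos Δλ,  σ = 1.3113 rad → d_gc = 8346.1 km
Rhumb line: Δψ = -1.7405, q = Δφ/Δψ = 0.6207, d_rh = R√(Δφ²+q²Δλ²) = 8713.2 km
Excess = 8713.2 − 8346.1 = 367.1 ≈ 367 km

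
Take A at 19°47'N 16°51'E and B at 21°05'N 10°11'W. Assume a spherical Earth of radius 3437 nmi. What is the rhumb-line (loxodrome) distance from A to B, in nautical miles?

1522 nmi

Δψ = ln[tan(π/4+φ₂/2)/tan(π/4+φ₁/2)] = +0.0242;  Δφ = +0.0227 rad,  Δλ = -0.4718 rad
q = Δφ/Δψ = 0.9371
d = R·√(Δφ² + q²Δλ²) = 3437·0.44270 = 1522 nmi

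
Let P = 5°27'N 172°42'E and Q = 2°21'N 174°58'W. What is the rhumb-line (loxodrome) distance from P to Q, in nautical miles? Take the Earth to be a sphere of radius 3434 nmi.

Rhumb course C = atan2(Δλ, Δψ) with Δψ = ln[tan(π/4+φ₂/2)/tan(π/4+φ₁/2)] = -0.0542, Δλ = +0.2153 → C = 104.14°
d = R·|Δφ| / |cos C| = 3434·0.05411 / 0.24433 = 760 nmi

760 nmi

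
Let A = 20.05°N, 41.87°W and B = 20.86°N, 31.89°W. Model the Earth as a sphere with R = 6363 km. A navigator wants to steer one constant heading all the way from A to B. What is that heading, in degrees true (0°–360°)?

85.0°

Meridional parts: M(φ₁)=+0.3573, M(φ₂)=+0.3724 → ΔM = +0.0151;  Δλ = +0.1742 rad
tan C = Δλ / ΔM = +11.5440 → C = 85.05°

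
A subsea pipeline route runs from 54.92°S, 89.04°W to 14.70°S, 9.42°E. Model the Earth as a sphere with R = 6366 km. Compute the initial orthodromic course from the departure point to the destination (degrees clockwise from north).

θ = atan2( sin Δλ·cos φ₂ ,  cos φ₁ sin φ₂ − sin φ₁ cos φ₂ cos Δλ )
  = atan2(+0.9567, -0.2623) = 105.33°

105.3°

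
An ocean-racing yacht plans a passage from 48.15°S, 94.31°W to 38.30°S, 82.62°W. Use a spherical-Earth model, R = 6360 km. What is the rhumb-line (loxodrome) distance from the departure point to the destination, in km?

Rhumb course C = atan2(Δλ, Δψ) with Δψ = ln[tan(π/4+φ₂/2)/tan(π/4+φ₁/2)] = +0.2367, Δλ = +0.2040 → C = 40.76°
d = R·|Δφ| / |cos C| = 6360·0.17191 / 0.75750 = 1443 km

1443 km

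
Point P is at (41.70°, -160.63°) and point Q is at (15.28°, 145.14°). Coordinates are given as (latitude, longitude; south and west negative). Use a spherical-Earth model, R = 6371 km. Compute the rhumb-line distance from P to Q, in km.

Rhumb course C = atan2(Δλ, Δψ) with Δψ = ln[tan(π/4+φ₂/2)/tan(π/4+φ₁/2)] = -0.5322, Δλ = -0.9465 → C = 240.65°
d = R·|Δφ| / |cos C| = 6371·0.46112 / 0.49014 = 5994 km

5994 km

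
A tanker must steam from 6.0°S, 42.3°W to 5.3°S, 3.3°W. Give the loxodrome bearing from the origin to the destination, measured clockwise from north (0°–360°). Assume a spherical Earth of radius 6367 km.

Meridional parts: M(φ₁)=-0.1049, M(φ₂)=-0.0926 → ΔM = +0.0123;  Δλ = +0.6807 rad
tan C = Δλ / ΔM = +55.4433 → C = 88.97°

89.0°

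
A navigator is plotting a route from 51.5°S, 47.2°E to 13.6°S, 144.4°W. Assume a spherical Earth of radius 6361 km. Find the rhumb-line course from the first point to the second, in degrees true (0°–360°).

Δψ = ln[tan(π/4+φ₂/2)/tan(π/4+φ₁/2)] = +0.8124
Δλ = +2.9391 rad (taken the short way round)
course = atan2(Δλ, Δψ) = 74.55°

74.5°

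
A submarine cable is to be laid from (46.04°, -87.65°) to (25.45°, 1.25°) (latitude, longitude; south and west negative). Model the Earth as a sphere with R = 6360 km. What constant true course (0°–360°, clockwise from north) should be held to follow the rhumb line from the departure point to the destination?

106.1°

Δψ = ln[tan(π/4+φ₂/2)/tan(π/4+φ₁/2)] = -0.4477
Δλ = +1.5516 rad (taken the short way round)
course = atan2(Δλ, Δψ) = 106.10°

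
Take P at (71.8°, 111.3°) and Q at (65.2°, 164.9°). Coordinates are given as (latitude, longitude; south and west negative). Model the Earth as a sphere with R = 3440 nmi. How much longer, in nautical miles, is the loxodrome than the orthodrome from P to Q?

Great circle: cos σ = sin φ₁ sin φ₂ + cos φ₁ cos φ₂ cos Δλ,  σ = 0.3479 rad → d_gc = 1196.6 nmi
Rhumb line: Δψ = -0.3167, q = Δφ/Δψ = 0.3637, d_rh = R√(Δφ²+q²Δλ²) = 1235.6 nmi
Excess = 1235.6 − 1196.6 = 39.0 ≈ 39 nmi

39 nmi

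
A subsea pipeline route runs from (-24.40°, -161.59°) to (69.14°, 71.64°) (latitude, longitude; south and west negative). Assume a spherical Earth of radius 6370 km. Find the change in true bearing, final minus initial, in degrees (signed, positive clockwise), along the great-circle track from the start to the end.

-95.9°

At departure: θ₁ = atan2(sin Δλ cos φ₂, cos φ₁ sin φ₂ − sin φ₁ cos φ₂ cos Δλ) = 339.50°
At arrival: θ₂ = atan2(sin Δλ cos φ₁, −cos φ₂ sin φ₁ + sin φ₂ cos φ₁ cos Δλ) = 243.59°
Δθ = θ₂ − θ₁ = -95.9°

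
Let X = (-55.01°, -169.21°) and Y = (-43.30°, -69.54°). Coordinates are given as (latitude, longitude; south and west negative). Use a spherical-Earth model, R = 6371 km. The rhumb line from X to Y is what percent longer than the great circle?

8.7%

Great circle: σ = 1.0567 rad → d_gc = Rσ = 6732.2 km
Rhumb: Δφ = +0.2044, Δλ = +1.7396, Δψ = +0.3145, q = Δφ/Δψ = 0.6498 → d_rh = R√(Δφ²+q²Δλ²) = 7318.4 km
Excess = (7318.4 − 6732.2) / 6732.2 = 586.2 / 6732.2 = 8.71% ≈ 8.7%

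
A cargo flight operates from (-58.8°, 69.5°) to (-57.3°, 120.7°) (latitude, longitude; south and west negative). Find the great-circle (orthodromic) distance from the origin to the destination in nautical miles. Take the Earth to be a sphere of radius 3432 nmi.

1586 nmi

Haversine: a = sin²(Δφ/2)+cos φ₁ cos φ₂ sin²(Δλ/2) = 0.05242;  σ = 2·atan2(√a,√(1−a))
σ = 26.471° → d = Rσ = 3432·0.46201 = 1586 nmi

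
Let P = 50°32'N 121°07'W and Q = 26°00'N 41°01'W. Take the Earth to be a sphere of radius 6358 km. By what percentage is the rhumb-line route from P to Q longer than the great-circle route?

Great circle: σ = 1.1189 rad → d_gc = Rσ = 7114.2 km
Rhumb: Δφ = -0.4282, Δλ = +1.3980, Δψ = -0.5550, q = Δφ/Δψ = 0.7715 → d_rh = R√(Δφ²+q²Δλ²) = 7377.8 km
Excess = (7377.8 − 7114.2) / 7114.2 = 263.6 / 7114.2 = 3.71% ≈ 3.7%

3.7%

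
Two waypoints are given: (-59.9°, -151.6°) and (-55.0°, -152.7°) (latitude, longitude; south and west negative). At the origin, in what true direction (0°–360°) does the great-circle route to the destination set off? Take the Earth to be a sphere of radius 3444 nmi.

N = sin Δλ·cos φ₂ = -0.0110;  D = cos φ₁ sin φ₂ − sin φ₁ cos φ₂ cos Δλ = +0.0853
initial course = atan2(N, D) = 352.65°

352.6°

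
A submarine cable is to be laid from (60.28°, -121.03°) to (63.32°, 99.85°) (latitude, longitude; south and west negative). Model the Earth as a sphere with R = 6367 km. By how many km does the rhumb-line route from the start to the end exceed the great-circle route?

1464 km

Great circle: cos σ = sin φ₁ sin φ₂ + cos φ₁ cos φ₂ cos Δλ,  σ = 0.9177 rad → d_gc = 5842.7 km
Rhumb line: Δψ = +0.1124, q = Δφ/Δψ = 0.4721, d_rh = R√(Δφ²+q²Δλ²) = 7306.5 km
Excess = 7306.5 − 5842.7 = 1463.8 ≈ 1464 km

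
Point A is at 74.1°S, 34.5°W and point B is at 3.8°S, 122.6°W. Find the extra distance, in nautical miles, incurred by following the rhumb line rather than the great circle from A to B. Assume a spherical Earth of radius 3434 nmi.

Great circle: cos σ = sin φ₁ sin φ₂ + cos φ₁ cos φ₂ cos Δλ,  σ = 1.4979 rad → d_gc = 5143.9 nmi
Rhumb line: Δψ = +1.9022, q = Δφ/Δψ = 0.6450, d_rh = R√(Δφ²+q²Δλ²) = 5417.8 nmi
Excess = 5417.8 − 5143.9 = 273.9 ≈ 274 nmi

274 nmi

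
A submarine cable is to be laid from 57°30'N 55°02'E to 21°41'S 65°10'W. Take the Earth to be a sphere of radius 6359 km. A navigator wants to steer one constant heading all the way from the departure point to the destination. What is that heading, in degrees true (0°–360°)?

232.3°

Meridional parts: M(φ₁)=+1.2328, M(φ₂)=-0.3878 → ΔM = -1.6206;  Δλ = -2.0979 rad
tan C = Δλ / ΔM = +1.2945 → C = 232.31°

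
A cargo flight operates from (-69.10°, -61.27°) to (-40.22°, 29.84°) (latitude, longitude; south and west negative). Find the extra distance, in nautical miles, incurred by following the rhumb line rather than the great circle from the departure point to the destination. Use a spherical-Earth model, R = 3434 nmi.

256 nmi

Great circle: cos σ = sin φ₁ sin φ₂ + cos φ₁ cos φ₂ cos Δλ,  σ = 0.9298 rad → d_gc = 3193.1 nmi
Rhumb line: Δψ = +0.9225, q = Δφ/Δψ = 0.5464, d_rh = R√(Δφ²+q²Δλ²) = 3449.3 nmi
Excess = 3449.3 − 3193.1 = 256.2 ≈ 256 nmi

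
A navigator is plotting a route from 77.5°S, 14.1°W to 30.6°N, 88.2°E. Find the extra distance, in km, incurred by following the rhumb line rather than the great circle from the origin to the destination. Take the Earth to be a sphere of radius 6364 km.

Great circle: cos σ = sin φ₁ sin φ₂ + cos φ₁ cos φ₂ cos Δλ,  σ = 2.1373 rad → d_gc = 13601.6 km
Rhumb line: Δψ = +2.7731, q = Δφ/Δψ = 0.6804, d_rh = R√(Δφ²+q²Δλ²) = 14280.5 km
Excess = 14280.5 − 13601.6 = 678.9 ≈ 679 km

679 km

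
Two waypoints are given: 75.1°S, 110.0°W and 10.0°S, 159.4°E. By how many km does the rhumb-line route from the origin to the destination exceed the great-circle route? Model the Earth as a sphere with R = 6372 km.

Great circle: cos σ = sin φ₁ sin φ₂ + cos φ₁ cos φ₂ cos Δλ,  σ = 1.4049 rad → d_gc = 8951.9 km
Rhumb line: Δψ = +1.8589, q = Δφ/Δψ = 0.6112, d_rh = R√(Δφ²+q²Δλ²) = 9504.9 km
Excess = 9504.9 − 8951.9 = 553.0 ≈ 553 km

553 km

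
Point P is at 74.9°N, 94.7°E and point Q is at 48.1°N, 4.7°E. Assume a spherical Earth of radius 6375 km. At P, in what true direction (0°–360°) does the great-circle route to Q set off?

N = sin Δλ·cos φ₂ = -0.6678;  D = cos φ₁ sin φ₂ − sin φ₁ cos φ₂ cos Δλ = +0.1939
initial course = atan2(N, D) = 286.19°

286.2°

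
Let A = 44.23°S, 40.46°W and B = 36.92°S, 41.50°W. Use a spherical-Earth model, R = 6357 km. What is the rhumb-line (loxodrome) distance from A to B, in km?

Rhumb course C = atan2(Δλ, Δψ) with Δψ = ln[tan(π/4+φ₂/2)/tan(π/4+φ₁/2)] = +0.1683, Δλ = -0.0182 → C = 353.84°
d = R·|Δφ| / |cos C| = 6357·0.12758 / 0.99423 = 816 km

816 km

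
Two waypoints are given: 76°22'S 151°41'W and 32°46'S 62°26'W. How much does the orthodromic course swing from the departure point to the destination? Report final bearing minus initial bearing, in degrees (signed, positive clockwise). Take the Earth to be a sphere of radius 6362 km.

-81.8°

Initial bearing θ₁ = atan2(sin Δλ cos φ₂, cos φ₁ sin φ₂ − sin φ₁ cos φ₂ cos Δλ) = 97.91°
Final bearing θ₂ = (initial bearing from the destination back to the start) + 180° = 16.12°
Δθ = θ₂ − θ₁ = -81.8°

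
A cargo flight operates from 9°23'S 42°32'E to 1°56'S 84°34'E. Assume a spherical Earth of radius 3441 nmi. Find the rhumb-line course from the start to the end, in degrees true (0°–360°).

Δψ = ln[tan(π/4+φ₂/2)/tan(π/4+φ₁/2)] = +0.1308
Δλ = +0.7336 rad (taken the short way round)
course = atan2(Δλ, Δψ) = 79.89°

79.9°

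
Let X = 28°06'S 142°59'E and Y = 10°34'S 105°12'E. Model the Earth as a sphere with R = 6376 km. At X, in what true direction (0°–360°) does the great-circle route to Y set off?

288.7°

N = sin Δλ·cos φ₂ = -0.6023;  D = cos φ₁ sin φ₂ − sin φ₁ cos φ₂ cos Δλ = +0.2042
initial course = atan2(N, D) = 288.73°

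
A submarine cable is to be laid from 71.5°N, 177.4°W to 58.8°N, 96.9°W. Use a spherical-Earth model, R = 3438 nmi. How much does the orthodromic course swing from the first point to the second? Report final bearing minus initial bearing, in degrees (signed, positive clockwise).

At departure: θ₁ = atan2(sin Δλ cos φ₂, cos φ₁ sin φ₂ − sin φ₁ cos φ₂ cos Δλ) = 69.57°
At arrival: θ₂ = atan2(sin Δλ cos φ₁, −cos φ₂ sin φ₁ + sin φ₂ cos φ₁ cos Δλ) = 144.97°
Δθ = θ₂ − θ₁ = +75.4°

+75.4°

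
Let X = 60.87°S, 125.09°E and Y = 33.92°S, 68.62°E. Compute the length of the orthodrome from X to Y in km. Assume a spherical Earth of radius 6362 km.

4965 km

cos σ = sin φ₁ sin φ₂ + cos φ₁ cos φ₂ cos Δλ
      = sin(-60.87°)sin(-33.92°) + cos(-60.87°)cos(-33.92°)cos(-56.47°) = 0.7106
σ = 44.718° → d = Rσ = 6362·0.78047 = 4965 km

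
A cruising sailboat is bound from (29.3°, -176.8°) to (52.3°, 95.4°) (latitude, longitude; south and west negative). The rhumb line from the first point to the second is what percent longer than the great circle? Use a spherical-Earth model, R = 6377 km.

Great circle: σ = 1.1509 rad → d_gc = Rσ = 7339.2 km
Rhumb: Δφ = +0.4014, Δλ = -1.5324, Δψ = +0.5394, q = Δφ/Δψ = 0.7441 → d_rh = R√(Δφ²+q²Δλ²) = 7709.3 km
Excess = (7709.3 − 7339.2) / 7339.2 = 370.1 / 7339.2 = 5.04% ≈ 5.0%

5.0%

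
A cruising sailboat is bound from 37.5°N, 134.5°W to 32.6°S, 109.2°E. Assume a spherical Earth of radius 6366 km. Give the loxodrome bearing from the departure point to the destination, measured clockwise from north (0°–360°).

Meridional parts: M(φ₁)=+0.7070, M(φ₂)=-0.6024 → ΔM = -1.3094;  Δλ = -2.0298 rad
tan C = Δλ / ΔM = +1.5502 → C = 237.18°

237.2°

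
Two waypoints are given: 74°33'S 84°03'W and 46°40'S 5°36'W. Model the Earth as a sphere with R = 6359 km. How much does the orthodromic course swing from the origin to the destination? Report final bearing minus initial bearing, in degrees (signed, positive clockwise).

Initial bearing θ₁ = atan2(sin Δλ cos φ₂, cos φ₁ sin φ₂ − sin φ₁ cos φ₂ cos Δλ) = 95.21°
Final bearing θ₂ = (initial bearing from the destination back to the start) + 180° = 22.74°
Δθ = θ₂ − θ₁ = -72.5°

-72.5°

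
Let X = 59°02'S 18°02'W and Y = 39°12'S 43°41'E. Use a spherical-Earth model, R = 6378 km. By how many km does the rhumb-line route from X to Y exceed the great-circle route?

Great circle: cos σ = sin φ₁ sin φ₂ + cos φ₁ cos φ₂ cos Δλ,  σ = 0.7512 rad → d_gc = 4791.1 km
Rhumb line: Δψ = +0.5389, q = Δφ/Δψ = 0.6423, d_rh = R√(Δφ²+q²Δλ²) = 4934.4 km
Excess = 4934.4 − 4791.1 = 143.3 ≈ 143 km

143 km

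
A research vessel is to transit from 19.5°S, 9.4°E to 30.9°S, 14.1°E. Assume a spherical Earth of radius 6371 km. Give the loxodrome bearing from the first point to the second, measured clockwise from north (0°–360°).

159.6°

Meridional parts: M(φ₁)=-0.3471, M(φ₂)=-0.5675 → ΔM = -0.2204;  Δλ = +0.0820 rad
tan C = Δλ / ΔM = -0.3722 → C = 159.59°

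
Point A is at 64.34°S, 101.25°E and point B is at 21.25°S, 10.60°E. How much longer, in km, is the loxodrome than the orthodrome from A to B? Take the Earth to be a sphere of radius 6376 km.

477 km

Great circle: cos σ = sin φ₁ sin φ₂ + cos φ₁ cos φ₂ cos Δλ,  σ = 1.2428 rad → d_gc = 7924.3 km
Rhumb line: Δψ = +1.0998, q = Δφ/Δψ = 0.6838, d_rh = R√(Δφ²+q²Δλ²) = 8400.9 km
Excess = 8400.9 − 7924.3 = 476.6 ≈ 477 km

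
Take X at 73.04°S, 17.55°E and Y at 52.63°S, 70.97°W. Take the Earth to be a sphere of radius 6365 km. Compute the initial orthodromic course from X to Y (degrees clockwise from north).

250.3°

N = sin Δλ·cos φ₂ = -0.6068;  D = cos φ₁ sin φ₂ − sin φ₁ cos φ₂ cos Δλ = -0.2168
initial course = atan2(N, D) = 250.34°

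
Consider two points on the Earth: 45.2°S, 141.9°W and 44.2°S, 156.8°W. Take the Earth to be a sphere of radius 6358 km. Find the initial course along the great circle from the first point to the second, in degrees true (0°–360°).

N = sin Δλ·cos φ₂ = -0.1843;  D = cos φ₁ sin φ₂ − sin φ₁ cos φ₂ cos Δλ = +0.0003
initial course = atan2(N, D) = 270.11°

270.1°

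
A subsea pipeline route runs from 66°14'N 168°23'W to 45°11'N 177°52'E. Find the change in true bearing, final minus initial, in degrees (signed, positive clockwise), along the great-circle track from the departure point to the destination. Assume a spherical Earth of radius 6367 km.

Initial bearing θ₁ = atan2(sin Δλ cos φ₂, cos φ₁ sin φ₂ − sin φ₁ cos φ₂ cos Δλ) = 206.18°
Final bearing θ₂ = (initial bearing from the destination back to the start) + 180° = 194.61°
Δθ = θ₂ − θ₁ = -11.6°

-11.6°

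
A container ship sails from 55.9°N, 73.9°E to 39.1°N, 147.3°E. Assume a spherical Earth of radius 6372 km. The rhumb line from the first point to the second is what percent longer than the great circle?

4.1%

Great circle: σ = 0.8678 rad → d_gc = Rσ = 5529.4 km
Rhumb: Δφ = -0.2932, Δλ = +1.2811, Δψ = -0.4394, q = Δφ/Δψ = 0.6673 → d_rh = R√(Δφ²+q²Δλ²) = 5758.8 km
Excess = (5758.8 − 5529.4) / 5529.4 = 229.4 / 5529.4 = 4.149% ≈ 4.1%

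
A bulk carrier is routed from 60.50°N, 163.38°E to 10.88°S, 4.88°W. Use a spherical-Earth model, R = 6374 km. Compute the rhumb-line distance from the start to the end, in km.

17225 km

Δψ = ln[tan(π/4+φ₂/2)/tan(π/4+φ₁/2)] = -1.5256;  Δφ = -1.2458 rad,  Δλ = -2.9367 rad
q = Δφ/Δψ = 0.8166
d = R·√(Δφ² + q²Δλ²) = 6374·2.70243 = 17225 km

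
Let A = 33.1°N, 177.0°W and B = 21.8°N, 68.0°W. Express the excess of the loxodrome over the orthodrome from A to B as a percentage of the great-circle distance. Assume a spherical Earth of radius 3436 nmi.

4.6%

Great circle: σ = 1.6212 rad → d_gc = Rσ = 5570.6 nmi
Rhumb: Δφ = -0.1972, Δλ = +1.9024, Δψ = -0.2228, q = Δφ/Δψ = 0.8852 → d_rh = R√(Δφ²+q²Δλ²) = 5825.8 nmi
Excess = (5825.8 − 5570.6) / 5570.6 = 255.2 / 5570.6 = 4.58% ≈ 4.6%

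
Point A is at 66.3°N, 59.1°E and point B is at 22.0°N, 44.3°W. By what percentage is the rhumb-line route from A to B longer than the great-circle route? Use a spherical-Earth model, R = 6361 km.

8.5%

Great circle: σ = 1.3112 rad → d_gc = Rσ = 8340.8 km
Rhumb: Δφ = -0.7732, Δλ = -1.8047, Δψ = -1.1677, q = Δφ/Δψ = 0.6621 → d_rh = R√(Δφ²+q²Δλ²) = 9053.3 km
Excess = (9053.3 − 8340.8) / 8340.8 = 712.5 / 8340.8 = 8.54% ≈ 8.5%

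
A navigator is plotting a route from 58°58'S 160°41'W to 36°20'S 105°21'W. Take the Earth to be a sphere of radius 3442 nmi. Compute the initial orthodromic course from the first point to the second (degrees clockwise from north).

N = sin Δλ·cos φ₂ = +0.6626;  D = cos φ₁ sin φ₂ − sin φ₁ cos φ₂ cos Δλ = +0.0872
initial course = atan2(N, D) = 82.50°

82.5°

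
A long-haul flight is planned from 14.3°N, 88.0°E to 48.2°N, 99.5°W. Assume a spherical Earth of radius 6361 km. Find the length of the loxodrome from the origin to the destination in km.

Rhumb course C = atan2(Δλ, Δψ) with Δψ = ln[tan(π/4+φ₂/2)/tan(π/4+φ₁/2)] = +0.7105, Δλ = +3.0107 → C = 76.72°
d = R·|Δφ| / |cos C| = 6361·0.59167 / 0.22968 = 16386 km

16386 km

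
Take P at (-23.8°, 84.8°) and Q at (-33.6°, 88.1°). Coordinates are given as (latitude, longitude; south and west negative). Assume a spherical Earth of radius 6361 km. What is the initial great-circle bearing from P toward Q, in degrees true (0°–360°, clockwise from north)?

164.3°

N = sin Δλ·cos φ₂ = +0.0479;  D = cos φ₁ sin φ₂ − sin φ₁ cos φ₂ cos Δλ = -0.1708
initial course = atan2(N, D) = 164.32°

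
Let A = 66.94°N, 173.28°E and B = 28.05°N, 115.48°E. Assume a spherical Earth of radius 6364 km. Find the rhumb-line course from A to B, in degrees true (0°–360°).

223.1°

Δψ = ln[tan(π/4+φ₂/2)/tan(π/4+φ₁/2)] = -1.0793
Δλ = -1.0088 rad (taken the short way round)
course = atan2(Δλ, Δψ) = 223.07°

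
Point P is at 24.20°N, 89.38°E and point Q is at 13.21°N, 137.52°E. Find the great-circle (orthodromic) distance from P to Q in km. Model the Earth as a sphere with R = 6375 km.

Haversine: a = sin²(Δφ/2)+cos φ₁ cos φ₂ sin²(Δλ/2) = 0.15688;  σ = 2·atan2(√a,√(1−a))
σ = 46.667° → d = Rσ = 6375·0.81449 = 5192 km

5192 km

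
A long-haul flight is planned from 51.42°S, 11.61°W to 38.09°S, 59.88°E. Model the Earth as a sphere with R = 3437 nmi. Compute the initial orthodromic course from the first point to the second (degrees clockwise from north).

θ = atan2( sin Δλ·cos φ₂ ,  cos φ₁ sin φ₂ − sin φ₁ cos φ₂ cos Δλ )
  = atan2(+0.7463, -0.1894) = 104.24°

104.2°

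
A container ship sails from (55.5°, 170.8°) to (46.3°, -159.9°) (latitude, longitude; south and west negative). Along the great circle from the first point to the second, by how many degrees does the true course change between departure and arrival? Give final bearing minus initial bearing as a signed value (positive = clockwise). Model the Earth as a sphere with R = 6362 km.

Initial bearing θ₁ = atan2(sin Δλ cos φ₂, cos φ₁ sin φ₂ − sin φ₁ cos φ₂ cos Δλ) = 104.44°
Final bearing θ₂ = (initial bearing from the destination back to the start) + 180° = 127.44°
Δθ = θ₂ − θ₁ = +23.0°

+23.0°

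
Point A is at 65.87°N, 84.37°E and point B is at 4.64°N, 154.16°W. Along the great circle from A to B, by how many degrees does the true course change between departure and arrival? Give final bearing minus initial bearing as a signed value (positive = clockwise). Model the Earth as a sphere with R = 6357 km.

+100.2°

At departure: θ₁ = atan2(sin Δλ cos φ₂, cos φ₁ sin φ₂ − sin φ₁ cos φ₂ cos Δλ) = 59.14°
At arrival: θ₂ = atan2(sin Δλ cos φ₁, −cos φ₂ sin φ₁ + sin φ₂ cos φ₁ cos Δλ) = 159.38°
Δθ = θ₂ − θ₁ = +100.2°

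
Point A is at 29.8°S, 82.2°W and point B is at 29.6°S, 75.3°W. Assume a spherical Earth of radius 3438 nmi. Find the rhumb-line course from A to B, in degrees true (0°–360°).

88.1°

Δψ = ln[tan(π/4+φ₂/2)/tan(π/4+φ₁/2)] = +0.0040
Δλ = +0.1204 rad (taken the short way round)
course = atan2(Δλ, Δψ) = 88.09°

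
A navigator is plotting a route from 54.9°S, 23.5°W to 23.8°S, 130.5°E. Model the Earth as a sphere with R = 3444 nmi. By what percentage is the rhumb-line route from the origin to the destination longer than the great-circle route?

21.9%

Great circle: σ = 1.7140 rad → d_gc = Rσ = 5903.0 nmi
Rhumb: Δφ = +0.5428, Δλ = +2.6878, Δψ = +0.7233, q = Δφ/Δψ = 0.7504 → d_rh = R√(Δφ²+q²Δλ²) = 7193.7 nmi
Excess = (7193.7 − 5903.0) / 5903.0 = 1290.7 / 5903.0 = 21.87% ≈ 21.9%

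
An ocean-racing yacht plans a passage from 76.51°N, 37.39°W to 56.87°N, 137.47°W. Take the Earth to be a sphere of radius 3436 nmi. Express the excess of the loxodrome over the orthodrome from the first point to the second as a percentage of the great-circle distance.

Great circle: σ = 0.6567 rad → d_gc = Rσ = 2256.4 nmi
Rhumb: Δφ = -0.3428, Δλ = -1.7467, Δψ = -0.9223, q = Δφ/Δψ = 0.3717 → d_rh = R√(Δφ²+q²Δλ²) = 2522.5 nmi
Excess = (2522.5 − 2256.4) / 2256.4 = 266.1 / 2256.4 = 11.79% ≈ 11.8%

11.8%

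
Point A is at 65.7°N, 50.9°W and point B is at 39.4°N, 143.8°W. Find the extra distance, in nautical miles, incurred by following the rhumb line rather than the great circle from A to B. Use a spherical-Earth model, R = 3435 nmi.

269 nmi

Great circle: cos σ = sin φ₁ sin φ₂ + cos φ₁ cos φ₂ cos Δλ,  σ = 0.9735 rad → d_gc = 3344.0 nmi
Rhumb line: Δψ = -0.7865, q = Δφ/Δψ = 0.5837, d_rh = R√(Δφ²+q²Δλ²) = 3612.9 nmi
Excess = 3612.9 − 3344.0 = 268.9 ≈ 269 nmi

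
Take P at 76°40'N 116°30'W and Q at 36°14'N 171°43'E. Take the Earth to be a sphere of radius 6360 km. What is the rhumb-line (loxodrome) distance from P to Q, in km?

5902 km

Δψ = ln[tan(π/4+φ₂/2)/tan(π/4+φ₁/2)] = -1.4673;  Δφ = -0.7057 rad,  Δλ = -1.2529 rad
q = Δφ/Δψ = 0.4810
d = R·√(Δφ² + q²Δλ²) = 6360·0.92795 = 5902 km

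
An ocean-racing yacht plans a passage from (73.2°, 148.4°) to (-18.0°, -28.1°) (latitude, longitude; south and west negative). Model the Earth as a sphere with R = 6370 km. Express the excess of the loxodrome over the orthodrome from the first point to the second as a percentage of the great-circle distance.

Great circle: σ = 2.1775 rad → d_gc = Rσ = 13871.0 km
Rhumb: Δφ = -1.5917, Δλ = -3.0805, Δψ = -2.2323, q = Δφ/Δψ = 0.7131 → d_rh = R√(Δφ²+q²Δλ²) = 17279.8 km
Excess = (17279.8 − 13871.0) / 13871.0 = 3408.8 / 13871.0 = 24.58% ≈ 24.6%

24.6%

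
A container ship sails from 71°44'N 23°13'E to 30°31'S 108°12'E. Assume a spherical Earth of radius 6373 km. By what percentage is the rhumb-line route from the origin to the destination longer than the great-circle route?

Great circle: σ = 2.0472 rad → d_gc = Rσ = 13046.8 km
Rhumb: Δφ = -1.7846, Δλ = +1.4832, Δψ = -2.3875, q = Δφ/Δψ = 0.7475 → d_rh = R√(Δφ²+q²Δλ²) = 13389.3 km
Excess = (13389.3 − 13046.8) / 13046.8 = 342.5 / 13046.8 = 2.63% ≈ 2.6%

2.6%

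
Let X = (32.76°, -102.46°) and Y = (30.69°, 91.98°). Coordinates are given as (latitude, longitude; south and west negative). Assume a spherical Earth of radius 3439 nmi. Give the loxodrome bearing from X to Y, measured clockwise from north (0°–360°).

Meridional parts: M(φ₁)=+0.6057, M(φ₂)=+0.5633 → ΔM = -0.0425;  Δλ = -2.8896 rad
tan C = Δλ / ΔM = +68.0236 → C = 269.16°

269.2°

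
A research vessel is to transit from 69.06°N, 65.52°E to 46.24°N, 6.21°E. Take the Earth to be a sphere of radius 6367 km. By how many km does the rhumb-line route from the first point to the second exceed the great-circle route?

137 km

Great circle: cos σ = sin φ₁ sin φ₂ + cos φ₁ cos φ₂ cos Δλ,  σ = 0.6423 rad → d_gc = 4089.7 km
Rhumb line: Δψ = -0.7762, q = Δφ/Δψ = 0.5131, d_rh = R√(Δφ²+q²Δλ²) = 4227.1 km
Excess = 4227.1 − 4089.7 = 137.4 ≈ 137 km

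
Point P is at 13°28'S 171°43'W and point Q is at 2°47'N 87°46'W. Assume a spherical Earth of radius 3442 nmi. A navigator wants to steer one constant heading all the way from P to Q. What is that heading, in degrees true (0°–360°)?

79.0°

Δψ = ln[tan(π/4+φ₂/2)/tan(π/4+φ₁/2)] = +0.2858
Δλ = +1.4652 rad (taken the short way round)
course = atan2(Δλ, Δψ) = 78.96°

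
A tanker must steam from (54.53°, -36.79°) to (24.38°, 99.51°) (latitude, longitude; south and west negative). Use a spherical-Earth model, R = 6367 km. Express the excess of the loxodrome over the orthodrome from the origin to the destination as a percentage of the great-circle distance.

Great circle: σ = 1.6167 rad → d_gc = Rσ = 10293.8 km
Rhumb: Δφ = -0.5262, Δλ = +2.3789, Δψ = -0.7011, q = Δφ/Δψ = 0.7506 → d_rh = R√(Δφ²+q²Δλ²) = 11852.4 km
Excess = (11852.4 − 10293.8) / 10293.8 = 1558.6 / 10293.8 = 15.14% ≈ 15.1%

15.1%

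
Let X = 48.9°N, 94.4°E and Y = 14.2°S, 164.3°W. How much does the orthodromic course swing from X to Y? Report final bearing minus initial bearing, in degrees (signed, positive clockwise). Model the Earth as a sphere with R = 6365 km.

Initial bearing θ₁ = atan2(sin Δλ cos φ₂, cos φ₁ sin φ₂ − sin φ₁ cos φ₂ cos Δλ) = 91.09°
Final bearing θ₂ = (initial bearing from the destination back to the start) + 180° = 137.31°
Δθ = θ₂ − θ₁ = +46.2°

+46.2°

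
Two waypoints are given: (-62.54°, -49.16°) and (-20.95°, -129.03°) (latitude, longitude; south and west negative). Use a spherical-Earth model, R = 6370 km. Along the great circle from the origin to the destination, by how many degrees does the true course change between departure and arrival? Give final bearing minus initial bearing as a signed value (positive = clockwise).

Initial bearing θ₁ = atan2(sin Δλ cos φ₂, cos φ₁ sin φ₂ − sin φ₁ cos φ₂ cos Δλ) = 268.81°
Final bearing θ₂ = (initial bearing from the destination back to the start) + 180° = 330.42°
Δθ = θ₂ − θ₁ = +61.6°

+61.6°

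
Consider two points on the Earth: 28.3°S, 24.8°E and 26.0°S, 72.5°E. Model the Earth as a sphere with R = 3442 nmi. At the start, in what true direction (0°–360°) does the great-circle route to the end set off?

θ = atan2( sin Δλ·cos φ₂ ,  cos φ₁ sin φ₂ − sin φ₁ cos φ₂ cos Δλ )
  = atan2(+0.6648, -0.0992) = 98.49°

98.5°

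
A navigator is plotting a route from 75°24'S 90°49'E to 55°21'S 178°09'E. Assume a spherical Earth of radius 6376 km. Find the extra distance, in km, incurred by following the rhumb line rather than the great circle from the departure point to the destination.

351 km

Great circle: cos σ = sin φ₁ sin φ₂ + cos φ₁ cos φ₂ cos Δλ,  σ = 0.6389 rad → d_gc = 4073.7 km
Rhumb line: Δψ = +0.8900, q = Δφ/Δψ = 0.3932, d_rh = R√(Δφ²+q²Δλ²) = 4425.0 km
Excess = 4425.0 − 4073.7 = 351.3 ≈ 351 km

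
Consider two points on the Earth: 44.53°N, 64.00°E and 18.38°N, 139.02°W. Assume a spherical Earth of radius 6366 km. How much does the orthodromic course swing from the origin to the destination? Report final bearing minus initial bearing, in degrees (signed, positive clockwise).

+138.4°

Initial bearing θ₁ = atan2(sin Δλ cos φ₂, cos φ₁ sin φ₂ − sin φ₁ cos φ₂ cos Δλ) = 23.90°
Final bearing θ₂ = (initial bearing from the destination back to the start) + 180° = 162.28°
Δθ = θ₂ − θ₁ = +138.4°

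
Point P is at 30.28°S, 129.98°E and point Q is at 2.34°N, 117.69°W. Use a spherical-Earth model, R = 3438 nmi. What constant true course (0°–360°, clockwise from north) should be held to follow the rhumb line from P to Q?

Δψ = ln[tan(π/4+φ₂/2)/tan(π/4+φ₁/2)] = +0.5958
Δλ = +1.9605 rad (taken the short way round)
course = atan2(Δλ, Δψ) = 73.10°

73.1°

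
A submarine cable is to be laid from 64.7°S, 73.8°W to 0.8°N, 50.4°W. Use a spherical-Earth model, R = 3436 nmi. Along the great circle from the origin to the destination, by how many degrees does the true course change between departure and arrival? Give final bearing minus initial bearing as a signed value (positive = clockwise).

At departure: θ₁ = atan2(sin Δλ cos φ₂, cos φ₁ sin φ₂ − sin φ₁ cos φ₂ cos Δλ) = 25.42°
At arrival: θ₂ = atan2(sin Δλ cos φ₁, −cos φ₂ sin φ₁ + sin φ₂ cos φ₁ cos Δλ) = 10.57°
Δθ = θ₂ − θ₁ = -14.8°

-14.8°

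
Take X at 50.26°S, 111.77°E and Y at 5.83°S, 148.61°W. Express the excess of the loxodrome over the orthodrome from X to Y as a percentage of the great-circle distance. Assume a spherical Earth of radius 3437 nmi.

4.1%

Great circle: σ = 1.5990 rad → d_gc = Rσ = 5495.7 nmi
Rhumb: Δφ = +0.7754, Δλ = +1.7387, Δψ = +0.9158, q = Δφ/Δψ = 0.8467 → d_rh = R√(Δφ²+q²Δλ²) = 5718.9 nmi
Excess = (5718.9 − 5495.7) / 5495.7 = 223.2 / 5495.7 = 4.06% ≈ 4.1%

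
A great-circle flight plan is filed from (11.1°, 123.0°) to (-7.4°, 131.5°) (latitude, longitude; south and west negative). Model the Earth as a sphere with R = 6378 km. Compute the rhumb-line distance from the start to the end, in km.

Rhumb course C = atan2(Δλ, Δψ) with Δψ = ln[tan(π/4+φ₂/2)/tan(π/4+φ₁/2)] = -0.3245, Δλ = +0.1484 → C = 155.43°
d = R·|Δφ| / |cos C| = 6378·0.32289 / 0.90945 = 2264 km

2264 km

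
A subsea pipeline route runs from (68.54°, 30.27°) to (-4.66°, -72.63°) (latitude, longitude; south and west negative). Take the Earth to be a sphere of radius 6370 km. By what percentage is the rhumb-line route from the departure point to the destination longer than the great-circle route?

Great circle: σ = 1.7285 rad → d_gc = Rσ = 11010.3 km
Rhumb: Δφ = -1.2776, Δλ = -1.7959, Δψ = -1.7448, q = Δφ/Δψ = 0.7322 → d_rh = R√(Δφ²+q²Δλ²) = 11679.0 km
Excess = (11679.0 − 11010.3) / 11010.3 = 668.7 / 11010.3 = 6.07% ≈ 6.1%

6.1%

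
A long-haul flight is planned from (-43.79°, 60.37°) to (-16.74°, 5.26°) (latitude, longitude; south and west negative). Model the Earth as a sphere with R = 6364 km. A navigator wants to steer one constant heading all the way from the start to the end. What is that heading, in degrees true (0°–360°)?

300.0°

Meridional parts: M(φ₁)=-0.8518, M(φ₂)=-0.2964 → ΔM = +0.5554;  Δλ = -0.9619 rad
tan C = Δλ / ΔM = -1.7318 → C = 300.00°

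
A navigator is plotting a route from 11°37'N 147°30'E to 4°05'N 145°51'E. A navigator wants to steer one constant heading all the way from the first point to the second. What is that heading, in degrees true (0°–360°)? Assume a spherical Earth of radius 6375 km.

192.2°

Meridional parts: M(φ₁)=+0.2042, M(φ₂)=+0.0713 → ΔM = -0.1328;  Δλ = -0.0288 rad
tan C = Δλ / ΔM = +0.2168 → C = 192.23°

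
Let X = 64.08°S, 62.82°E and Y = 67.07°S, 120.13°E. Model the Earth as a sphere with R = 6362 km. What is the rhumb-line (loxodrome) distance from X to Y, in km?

2649 km

Rhumb course C = atan2(Δλ, Δψ) with Δψ = ln[tan(π/4+φ₂/2)/tan(π/4+φ₁/2)] = -0.1264, Δλ = +1.0002 → C = 97.20°
d = R·|Δφ| / |cos C| = 6362·0.05219 / 0.12533 = 2649 km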